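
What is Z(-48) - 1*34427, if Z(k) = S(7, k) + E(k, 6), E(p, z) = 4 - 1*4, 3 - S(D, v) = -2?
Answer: -34422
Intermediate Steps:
S(D, v) = 5 (S(D, v) = 3 - 1*(-2) = 3 + 2 = 5)
E(p, z) = 0 (E(p, z) = 4 - 4 = 0)
Z(k) = 5 (Z(k) = 5 + 0 = 5)
Z(-48) - 1*34427 = 5 - 1*34427 = 5 - 34427 = -34422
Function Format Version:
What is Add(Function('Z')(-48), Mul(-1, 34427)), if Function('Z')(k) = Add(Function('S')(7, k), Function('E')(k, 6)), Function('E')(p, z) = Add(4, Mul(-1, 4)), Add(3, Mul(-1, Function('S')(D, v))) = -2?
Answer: -34422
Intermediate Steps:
Function('S')(D, v) = 5 (Function('S')(D, v) = Add(3, Mul(-1, -2)) = Add(3, 2) = 5)
Function('E')(p, z) = 0 (Function('E')(p, z) = Add(4, -4) = 0)
Function('Z')(k) = 5 (Function('Z')(k) = Add(5, 0) = 5)
Add(Function('Z')(-48), Mul(-1, 34427)) = Add(5, Mul(-1, 34427)) = Add(5, -34427) = -34422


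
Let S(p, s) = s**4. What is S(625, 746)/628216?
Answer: 38713757282/78527 ≈ 4.9300e+5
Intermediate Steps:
S(625, 746)/628216 = 746**4/628216 = 309710058256*(1/628216) = 38713757282/78527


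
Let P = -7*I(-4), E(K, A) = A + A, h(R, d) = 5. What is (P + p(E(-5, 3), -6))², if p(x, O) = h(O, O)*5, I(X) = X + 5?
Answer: 324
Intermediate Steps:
I(X) = 5 + X
E(K, A) = 2*A
p(x, O) = 25 (p(x, O) = 5*5 = 25)
P = -7 (P = -7*(5 - 4) = -7*1 = -7)
(P + p(E(-5, 3), -6))² = (-7 + 25)² = 18² = 324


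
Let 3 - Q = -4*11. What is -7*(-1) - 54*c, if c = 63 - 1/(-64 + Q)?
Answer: -57769/17 ≈ -3398.2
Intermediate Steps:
Q = 47 (Q = 3 - (-4)*11 = 3 - 1*(-44) = 3 + 44 = 47)
c = 1072/17 (c = 63 - 1/(-64 + 47) = 63 - 1/(-17) = 63 - 1*(-1/17) = 63 + 1/17 = 1072/17 ≈ 63.059)
-7*(-1) - 54*c = -7*(-1) - 54*1072/17 = 7 - 57888/17 = -57769/17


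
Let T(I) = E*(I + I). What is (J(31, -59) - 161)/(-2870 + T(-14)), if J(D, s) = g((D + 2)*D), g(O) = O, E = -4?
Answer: -431/1379 ≈ -0.31255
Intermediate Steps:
T(I) = -8*I (T(I) = -4*(I + I) = -8*I)
J(D, s) = D*(2 + D) (J(D, s) = (D + 2)*D = (2 + D)*D = D*(2 + D))
(J(31, -59) - 161)/(-2870 + T(-14)) = (31*(2 + 31) - 161)/(-2870 - 8*(-14)) = (31*33 - 161)/(-2870 + 112) = (1023 - 161)/(-2758) = 862*(-1/2758) = -431/1379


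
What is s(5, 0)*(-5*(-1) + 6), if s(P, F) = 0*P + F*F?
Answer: 0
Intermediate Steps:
s(P, F) = F² (s(P, F) = 0 + F² = F²)
s(5, 0)*(-5*(-1) + 6) = 0²*(-5*(-1) + 6) = 0*(5 + 6) = 0*11 = 0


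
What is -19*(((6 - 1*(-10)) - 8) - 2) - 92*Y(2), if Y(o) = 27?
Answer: -2598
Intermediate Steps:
-19*(((6 - 1*(-10)) - 8) - 2) - 92*Y(2) = -19*(((6 - 1*(-10)) - 8) - 2) - 92*27 = -19*(((6 + 10) - 8) - 2) - 2484 = -19*((16 - 8) - 2) - 2484 = -19*(8 - 2) - 2484 = -19*6 - 2484 = -114 - 2484 = -2598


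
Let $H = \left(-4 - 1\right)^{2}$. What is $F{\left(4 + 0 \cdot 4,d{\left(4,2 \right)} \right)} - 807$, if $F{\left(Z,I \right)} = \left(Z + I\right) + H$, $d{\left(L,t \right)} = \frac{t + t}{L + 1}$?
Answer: $- \frac{3886}{5} \approx -777.2$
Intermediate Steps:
$d{\left(L,t \right)} = \frac{2 t}{1 + L}$
$H = 25$ ($H = \left(-5\right)^{2} = 25$)
$F{\left(Z,I \right)} = 25 + I + Z$ ($F{\left(Z,I \right)} = \left(Z + I\right) + 25 = \left(I + Z\right) + 25 = 25 + I + Z$)
$F{\left(4 + 0 \cdot 4,d{\left(4,2 \right)} \right)} - 807 = \left(25 + 2 \cdot 2 \frac{1}{1 + 4} + \left(4 + 0 \cdot 4\right)\right) - 807 = \left(25 + 2 \cdot 2 \cdot \frac{1}{5} + \left(4 + 0\right)\right) - 807 = \left(25 + 2 \cdot 2 \cdot \frac{1}{5} + 4\right) - 807 = \left(25 + \frac{4}{5} + 4\right) - 807 = \frac{149}{5} - 807 = - \frac{3886}{5}$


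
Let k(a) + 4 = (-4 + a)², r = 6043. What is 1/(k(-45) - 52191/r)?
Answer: 6043/14432880 ≈ 0.00041870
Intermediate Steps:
k(a) = -4 + (-4 + a)²
1/(k(-45) - 52191/r) = 1/((-4 + (-4 - 45)²) - 52191/6043) = 1/((-4 + (-49)²) - 52191*1/6043) = 1/((-4 + 2401) - 52191/6043) = 1/(2397 - 52191/6043) = 1/(14432880/6043) = 6043/14432880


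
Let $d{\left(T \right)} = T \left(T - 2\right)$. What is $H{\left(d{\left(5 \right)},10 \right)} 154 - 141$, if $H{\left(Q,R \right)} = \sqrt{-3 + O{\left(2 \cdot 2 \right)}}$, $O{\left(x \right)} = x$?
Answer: $13$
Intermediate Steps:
$d{\left(T \right)} = T \left(-2 + T\right)$
$H{\left(Q,R \right)} = 1$ ($H{\left(Q,R \right)} = \sqrt{-3 + 2 \cdot 2} = \sqrt{-3 + 4} = \sqrt{1} = 1$)
$H{\left(d{\left(5 \right)},10 \right)} 154 - 141 = 1 \cdot 154 - 141 = 154 - 141 = 13$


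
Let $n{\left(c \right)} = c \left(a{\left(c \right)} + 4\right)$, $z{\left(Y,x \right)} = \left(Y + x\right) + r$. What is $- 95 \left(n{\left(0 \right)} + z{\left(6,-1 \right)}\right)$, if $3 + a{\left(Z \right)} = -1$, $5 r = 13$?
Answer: $-722$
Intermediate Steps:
$r = \frac{13}{5}$ ($r = \frac{1}{5} \cdot 13 = \frac{13}{5} \approx 2.6$)
$a{\left(Z \right)} = -4$ ($a{\left(Z \right)} = -3 - 1 = -4$)
$z{\left(Y,x \right)} = \frac{13}{5} + Y + x$ ($z{\left(Y,x \right)} = \left(Y + x\right) + \frac{13}{5} = \frac{13}{5} + Y + x$)
$n{\left(c \right)} = 0$ ($n{\left(c \right)} = c \left(-4 + 4\right) = c 0 = 0$)
$- 95 \left(n{\left(0 \right)} + z{\left(6,-1 \right)}\right) = - 95 \left(0 + \left(\frac{13}{5} + 6 - 1\right)\right) = - 95 \left(0 + \frac{38}{5}\right) = \left(-95\right) \frac{38}{5} = -722$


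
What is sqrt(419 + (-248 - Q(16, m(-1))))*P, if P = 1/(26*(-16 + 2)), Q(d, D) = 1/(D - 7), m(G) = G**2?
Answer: -sqrt(6162)/2184 ≈ -0.035942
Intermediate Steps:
Q(d, D) = 1/(-7 + D)
P = -1/364 (P = 1/(26*(-14)) = 1/(-364) = -1/364 ≈ -0.0027473)
sqrt(419 + (-248 - Q(16, m(-1))))*P = sqrt(419 + (-248 - 1/(-7 + (-1)**2)))*(-1/364) = sqrt(419 + (-248 - 1/(-7 + 1)))*(-1/364) = sqrt(419 + (-248 - 1/(-6)))*(-1/364) = sqrt(419 + (-248 - 1*(-1/6)))*(-1/364) = sqrt(419 + (-248 + 1/6))*(-1/364) = sqrt(419 - 1487/6)*(-1/364) = sqrt(1027/6)*(-1/364) = (sqrt(6162)/6)*(-1/364) = -sqrt(6162)/2184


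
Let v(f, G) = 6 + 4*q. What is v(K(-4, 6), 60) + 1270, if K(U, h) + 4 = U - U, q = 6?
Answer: 1300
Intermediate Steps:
K(U, h) = -4 (K(U, h) = -4 + (U - U) = -4 + 0 = -4)
v(f, G) = 30 (v(f, G) = 6 + 4*6 = 6 + 24 = 30)
v(K(-4, 6), 60) + 1270 = 30 + 1270 = 1300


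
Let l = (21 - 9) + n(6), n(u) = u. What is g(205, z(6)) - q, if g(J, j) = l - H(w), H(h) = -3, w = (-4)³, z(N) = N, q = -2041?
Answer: 2062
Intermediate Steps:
w = -64
l = 18 (l = (21 - 9) + 6 = 12 + 6 = 18)
g(J, j) = 21 (g(J, j) = 18 - 1*(-3) = 18 + 3 = 21)
g(205, z(6)) - q = 21 - 1*(-2041) = 21 + 2041 = 2062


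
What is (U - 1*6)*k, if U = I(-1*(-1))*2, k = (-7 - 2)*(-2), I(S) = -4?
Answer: -252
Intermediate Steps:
k = 18 (k = -9*(-2) = 18)
U = -8 (U = -4*2 = -8)
(U - 1*6)*k = (-8 - 1*6)*18 = (-8 - 6)*18 = -14*18 = -252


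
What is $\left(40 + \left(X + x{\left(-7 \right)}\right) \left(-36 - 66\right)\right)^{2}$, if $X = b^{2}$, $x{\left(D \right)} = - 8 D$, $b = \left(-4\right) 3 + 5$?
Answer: $113848900$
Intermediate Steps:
$b = -7$ ($b = -12 + 5 = -7$)
$X = 49$ ($X = \left(-7\right)^{2} = 49$)
$\left(40 + \left(X + x{\left(-7 \right)}\right) \left(-36 - 66\right)\right)^{2} = \left(40 + \left(49 - -56\right) \left(-36 - 66\right)\right)^{2} = \left(40 + \left(49 + 56\right) \left(-102\right)\right)^{2} = \left(40 + 105 \left(-102\right)\right)^{2} = \left(40 - 10710\right)^{2} = \left(-10670\right)^{2} = 113848900$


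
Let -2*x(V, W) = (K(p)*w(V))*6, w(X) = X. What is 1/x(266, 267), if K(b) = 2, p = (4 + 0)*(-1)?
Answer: -1/1596 ≈ -0.00062657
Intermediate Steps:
p = -4 (p = 4*(-1) = -4)
x(V, W) = -6*V (x(V, W) = -2*V*6/2 = -6*V)
1/x(266, 267) = 1/(-6*266) = 1/(-1596) = -1/1596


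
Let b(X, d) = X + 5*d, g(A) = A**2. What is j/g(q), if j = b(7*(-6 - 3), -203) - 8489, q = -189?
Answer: -1063/3969 ≈ -0.26783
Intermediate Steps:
j = -9567 (j = (7*(-6 - 3) + 5*(-203)) - 8489 = (7*(-9) - 1015) - 8489 = (-63 - 1015) - 8489 = -1078 - 8489 = -9567)
j/g(q) = -9567/((-189)**2) = -9567/35721 = -9567*1/35721 = -1063/3969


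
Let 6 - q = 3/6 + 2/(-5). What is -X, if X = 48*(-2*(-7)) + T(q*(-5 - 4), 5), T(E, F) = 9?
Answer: -681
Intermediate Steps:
q = 59/10 (q = 6 - (3/6 + 2/(-5)) = 6 - (3*(⅙) + 2*(-⅕)) = 6 - (½ - ⅖) = 6 - 1*⅒ = 6 - ⅒ = 59/10 ≈ 5.9000)
X = 681 (X = 48*(-2*(-7)) + 9 = 48*14 + 9 = 672 + 9 = 681)
-X = -1*681 = -681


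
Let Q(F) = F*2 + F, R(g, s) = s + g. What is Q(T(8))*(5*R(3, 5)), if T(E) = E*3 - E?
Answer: 1920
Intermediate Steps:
R(g, s) = g + s
T(E) = 2*E (T(E) = 3*E - E = 2*E)
Q(F) = 3*F (Q(F) = 2*F + F = 3*F)
Q(T(8))*(5*R(3, 5)) = (3*(2*8))*(5*(3 + 5)) = (3*16)*(5*8) = 48*40 = 1920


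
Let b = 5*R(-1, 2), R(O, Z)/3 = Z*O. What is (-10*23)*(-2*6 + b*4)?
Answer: 30360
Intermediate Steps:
R(O, Z) = 3*O*Z (R(O, Z) = 3*(Z*O) = 3*(O*Z) = 3*O*Z)
b = -30 (b = 5*(3*(-1)*2) = 5*(-6) = -30)
(-10*23)*(-2*6 + b*4) = (-10*23)*(-2*6 - 30*4) = -230*(-12 - 120) = -230*(-132) = 30360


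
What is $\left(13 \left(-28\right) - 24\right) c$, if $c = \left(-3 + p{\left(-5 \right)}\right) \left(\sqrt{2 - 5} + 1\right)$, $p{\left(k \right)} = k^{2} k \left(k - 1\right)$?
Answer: $-289836 - 289836 i \sqrt{3} \approx -2.8984 \cdot 10^{5} - 5.0201 \cdot 10^{5} i$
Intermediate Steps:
$p{\left(k \right)} = k^{3} \left(-1 + k\right)$ ($p{\left(k \right)} = k^{2} k \left(-1 + k\right) = k^{3} \left(-1 + k\right)$)
$c = 747 + 747 i \sqrt{3}$ ($c = \left(-3 + \left(-5\right)^{3} \left(-1 - 5\right)\right) \left(\sqrt{2 - 5} + 1\right) = \left(-3 - -750\right) \left(\sqrt{-3} + 1\right) = \left(-3 + 750\right) \left(i \sqrt{3} + 1\right) = 747 \left(1 + i \sqrt{3}\right) = 747 + 747 i \sqrt{3} \approx 747.0 + 1293.8 i$)
$\left(13 \left(-28\right) - 24\right) c = \left(13 \left(-28\right) - 24\right) \left(747 + 747 i \sqrt{3}\right) = \left(-364 - 24\right) \left(747 + 747 i \sqrt{3}\right) = - 388 \left(747 + 747 i \sqrt{3}\right) = -289836 - 289836 i \sqrt{3}$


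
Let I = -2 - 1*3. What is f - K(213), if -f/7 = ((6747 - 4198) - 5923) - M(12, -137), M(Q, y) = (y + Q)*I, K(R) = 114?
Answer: 27879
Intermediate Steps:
I = -5 (I = -2 - 3 = -5)
M(Q, y) = -5*Q - 5*y (M(Q, y) = (y + Q)*(-5) = (Q + y)*(-5) = -5*Q - 5*y)
f = 27993 (f = -7*(((6747 - 4198) - 5923) - (-5*12 - 5*(-137))) = -7*((2549 - 5923) - (-60 + 685)) = -7*(-3374 - 1*625) = -7*(-3374 - 625) = -7*(-3999) = 27993)
f - K(213) = 27993 - 1*114 = 27993 - 114 = 27879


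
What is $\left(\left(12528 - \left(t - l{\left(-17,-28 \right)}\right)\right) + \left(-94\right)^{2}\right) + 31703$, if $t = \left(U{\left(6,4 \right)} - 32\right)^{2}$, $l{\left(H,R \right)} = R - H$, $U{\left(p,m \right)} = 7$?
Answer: $52431$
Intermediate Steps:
$t = 625$ ($t = \left(7 - 32\right)^{2} = \left(-25\right)^{2} = 625$)
$\left(\left(12528 - \left(t - l{\left(-17,-28 \right)}\right)\right) + \left(-94\right)^{2}\right) + 31703 = \left(\left(12528 - 636\right) + \left(-94\right)^{2}\right) + 31703 = \left(\left(12528 + \left(\left(-28 + 17\right) - 625\right)\right) + 8836\right) + 31703 = \left(\left(12528 - 636\right) + 8836\right) + 31703 = \left(11892 + 8836\right) + 31703 = 20728 + 31703 = 52431$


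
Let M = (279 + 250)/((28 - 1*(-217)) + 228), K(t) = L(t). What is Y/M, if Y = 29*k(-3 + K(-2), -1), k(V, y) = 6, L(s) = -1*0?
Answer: 82302/529 ≈ 155.58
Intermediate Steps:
L(s) = 0
K(t) = 0
Y = 174 (Y = 29*6 = 174)
M = 529/473 (M = 529/((28 + 217) + 228) = 529/(245 + 228) = 529/473 ≈ 1.1184)
Y/M = 174/(529/473) = 174*(473/529) = 82302/529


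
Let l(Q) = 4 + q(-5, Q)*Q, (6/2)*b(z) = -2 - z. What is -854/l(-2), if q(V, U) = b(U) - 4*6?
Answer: -427/26 ≈ -16.423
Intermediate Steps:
b(z) = -2/3 - z/3 (b(z) = (-2 - z)/3 = -2/3 - z/3)
q(V, U) = -74/3 - U/3 (q(V, U) = (-2/3 - U/3) - 4*6 = (-2/3 - U/3) - 1*24 = (-2/3 - U/3) - 24 = -74/3 - U/3)
l(Q) = 4 + Q*(-74/3 - Q/3) (l(Q) = 4 + (-74/3 - Q/3)*Q = 4 + Q*(-74/3 - Q/3))
-854/l(-2) = -854/(4 - 1/3*(-2)*(74 - 2)) = -854/(4 - 1/3*(-2)*72) = -854/(4 + 48) = -854/52 = -854*1/52 = -427/26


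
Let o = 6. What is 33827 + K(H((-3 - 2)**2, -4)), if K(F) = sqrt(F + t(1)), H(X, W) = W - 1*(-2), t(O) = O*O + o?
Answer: 33827 + sqrt(5) ≈ 33829.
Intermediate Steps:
t(O) = 6 + O**2 (t(O) = O*O + 6 = O**2 + 6 = 6 + O**2)
H(X, W) = 2 + W (H(X, W) = W + 2 = 2 + W)
K(F) = sqrt(7 + F) (K(F) = sqrt(F + (6 + 1**2)) = sqrt(F + (6 + 1)) = sqrt(F + 7) = sqrt(7 + F))
33827 + K(H((-3 - 2)**2, -4)) = 33827 + sqrt(7 + (2 - 4)) = 33827 + sqrt(7 - 2) = 33827 + sqrt(5)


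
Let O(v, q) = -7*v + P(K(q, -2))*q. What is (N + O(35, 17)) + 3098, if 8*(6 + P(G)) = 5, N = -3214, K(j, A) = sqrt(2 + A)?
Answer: -3619/8 ≈ -452.38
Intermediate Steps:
P(G) = -43/8 (P(G) = -6 + (1/8)*5 = -6 + 5/8 = -43/8)
O(v, q) = -7*v - 43*q/8
(N + O(35, 17)) + 3098 = (-3214 + (-7*35 - 43/8*17)) + 3098 = (-3214 + (-245 - 731/8)) + 3098 = (-3214 - 2691/8) + 3098 = -28403/8 + 3098 = -3619/8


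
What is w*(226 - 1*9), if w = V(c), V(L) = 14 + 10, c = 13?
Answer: 5208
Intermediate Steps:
V(L) = 24
w = 24
w*(226 - 1*9) = 24*(226 - 1*9) = 24*(226 - 9) = 24*217 = 5208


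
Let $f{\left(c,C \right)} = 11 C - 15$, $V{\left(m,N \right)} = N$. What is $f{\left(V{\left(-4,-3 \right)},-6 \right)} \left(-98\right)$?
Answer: $7938$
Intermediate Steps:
$f{\left(c,C \right)} = -15 + 11 C$
$f{\left(V{\left(-4,-3 \right)},-6 \right)} \left(-98\right) = \left(-15 + 11 \left(-6\right)\right) \left(-98\right) = \left(-15 - 66\right) \left(-98\right) = \left(-81\right) \left(-98\right) = 7938$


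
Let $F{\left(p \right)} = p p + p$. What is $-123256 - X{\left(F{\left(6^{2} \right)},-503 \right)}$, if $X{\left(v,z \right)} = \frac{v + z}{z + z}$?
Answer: $- \frac{123994707}{1006} \approx -1.2326 \cdot 10^{5}$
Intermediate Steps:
$F{\left(p \right)} = p + p^{2}$ ($F{\left(p \right)} = p^{2} + p = p + p^{2}$)
$X{\left(v,z \right)} = \frac{v + z}{2 z}$
$-123256 - X{\left(F{\left(6^{2} \right)},-503 \right)} = -123256 - \frac{6^{2} \left(1 + 6^{2}\right) - 503}{2 \left(-503\right)} = -123256 - \frac{1}{2} \left(- \frac{1}{503}\right) \left(36 \left(1 + 36\right) - 503\right) = -123256 - \frac{1}{2} \left(- \frac{1}{503}\right) \left(36 \cdot 37 - 503\right) = -123256 - \frac{1}{2} \left(- \frac{1}{503}\right) \left(1332 - 503\right) = -123256 - \frac{1}{2} \left(- \frac{1}{503}\right) 829 = -123256 - - \frac{829}{1006} = -123256 + \frac{829}{1006} = - \frac{123994707}{1006}$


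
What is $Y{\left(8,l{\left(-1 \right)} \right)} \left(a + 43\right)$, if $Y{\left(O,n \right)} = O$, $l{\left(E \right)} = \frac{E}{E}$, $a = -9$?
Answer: $272$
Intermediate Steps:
$l{\left(E \right)} = 1$
$Y{\left(8,l{\left(-1 \right)} \right)} \left(a + 43\right) = 8 \left(-9 + 43\right) = 8 \cdot 34 = 272$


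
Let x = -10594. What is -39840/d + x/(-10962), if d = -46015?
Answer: 92420899/50441643 ≈ 1.8322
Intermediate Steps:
-39840/d + x/(-10962) = -39840/(-46015) - 10594/(-10962) = -39840*(-1/46015) - 10594*(-1/10962) = 7968/9203 + 5297/5481 = 92420899/50441643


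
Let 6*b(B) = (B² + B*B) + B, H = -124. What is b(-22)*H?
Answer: -58652/3 ≈ -19551.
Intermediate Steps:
b(B) = B²/3 + B/6 (b(B) = ((B² + B*B) + B)/6 = ((B² + B²) + B)/6 = (2*B² + B)/6 = (B + 2*B²)/6 = B²/3 + B/6)
b(-22)*H = ((⅙)*(-22)*(1 + 2*(-22)))*(-124) = ((⅙)*(-22)*(1 - 44))*(-124) = ((⅙)*(-22)*(-43))*(-124) = (473/3)*(-124) = -58652/3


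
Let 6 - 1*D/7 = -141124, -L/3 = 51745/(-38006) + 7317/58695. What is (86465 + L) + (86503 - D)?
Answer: -605977835698507/743587390 ≈ -8.1494e+5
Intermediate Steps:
L = 2759082873/743587390 (L = -3*(51745/(-38006) + 7317/58695) = -3*(51745*(-1/38006) + 7317*(1/58695)) = -3*(-51745/38006 + 2439/19565) = -3*(-919694291/743587390) = 2759082873/743587390 ≈ 3.7105)
D = 987910 (D = 42 - 7*(-141124) = 42 + 987868 = 987910)
(86465 + L) + (86503 - D) = (86465 + 2759082873/743587390) + (86503 - 1*987910) = 64297042759223/743587390 + (86503 - 987910) = 64297042759223/743587390 - 901407 = -605977835698507/743587390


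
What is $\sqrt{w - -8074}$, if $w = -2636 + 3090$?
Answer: $4 \sqrt{533} \approx 92.347$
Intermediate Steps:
$w = 454$
$\sqrt{w - -8074} = \sqrt{454 - -8074} = \sqrt{454 + 8074} = \sqrt{8528} = 4 \sqrt{533}$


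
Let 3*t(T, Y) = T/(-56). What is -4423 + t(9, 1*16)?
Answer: -247691/56 ≈ -4423.1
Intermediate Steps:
t(T, Y) = -T/168 (t(T, Y) = (T/(-56))/3 = (T*(-1/56))/3 = (-T/56)/3 = -T/168)
-4423 + t(9, 1*16) = -4423 - 1/168*9 = -4423 - 3/56 = -247691/56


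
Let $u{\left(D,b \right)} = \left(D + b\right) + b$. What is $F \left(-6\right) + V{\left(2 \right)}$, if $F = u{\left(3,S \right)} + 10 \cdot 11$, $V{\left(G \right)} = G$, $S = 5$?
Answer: $-736$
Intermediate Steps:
$u{\left(D,b \right)} = D + 2 b$
$F = 123$ ($F = \left(3 + 2 \cdot 5\right) + 10 \cdot 11 = \left(3 + 10\right) + 110 = 13 + 110 = 123$)
$F \left(-6\right) + V{\left(2 \right)} = 123 \left(-6\right) + 2 = -738 + 2 = -736$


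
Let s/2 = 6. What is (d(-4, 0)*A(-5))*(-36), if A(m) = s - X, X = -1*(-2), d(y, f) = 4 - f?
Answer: -1440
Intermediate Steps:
s = 12 (s = 2*6 = 12)
X = 2
A(m) = 10 (A(m) = 12 - 1*2 = 12 - 2 = 10)
(d(-4, 0)*A(-5))*(-36) = ((4 - 1*0)*10)*(-36) = ((4 + 0)*10)*(-36) = (4*10)*(-36) = 40*(-36) = -1440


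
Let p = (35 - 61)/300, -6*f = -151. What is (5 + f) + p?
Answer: 752/25 ≈ 30.080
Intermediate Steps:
f = 151/6 (f = -1/6*(-151) = 151/6 ≈ 25.167)
p = -13/150 (p = -26*1/300 = -13/150 ≈ -0.086667)
(5 + f) + p = (5 + 151/6) - 13/150 = 181/6 - 13/150 = 752/25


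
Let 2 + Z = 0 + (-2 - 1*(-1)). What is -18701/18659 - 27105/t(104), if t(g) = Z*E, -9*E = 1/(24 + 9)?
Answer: -50069486006/18659 ≈ -2.6834e+6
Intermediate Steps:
Z = -3 (Z = -2 + (0 + (-2 - 1*(-1))) = -2 + (0 + (-2 + 1)) = -2 + (0 - 1) = -2 - 1 = -3)
E = -1/297 (E = -1/(9*(24 + 9)) = -⅑/33 = -⅑*1/33 = -1/297 ≈ -0.0033670)
t(g) = 1/99 (t(g) = -3*(-1/297) = 1/99)
-18701/18659 - 27105/t(104) = -18701/18659 - 27105/1/99 = -18701*1/18659 - 27105*99 = -18701/18659 - 2683395 = -50069486006/18659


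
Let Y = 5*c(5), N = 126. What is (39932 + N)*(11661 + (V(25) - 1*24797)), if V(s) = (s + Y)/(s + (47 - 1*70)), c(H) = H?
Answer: -525200438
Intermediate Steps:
Y = 25 (Y = 5*5 = 25)
V(s) = (25 + s)/(-23 + s) (V(s) = (s + 25)/(s + (47 - 1*70)) = (25 + s)/(s + (47 - 70)) = (25 + s)/(s - 23) = (25 + s)/(-23 + s))
(39932 + N)*(11661 + (V(25) - 1*24797)) = (39932 + 126)*(11661 + ((25 + 25)/(-23 + 25) - 1*24797)) = 40058*(11661 + (50/2 - 24797)) = 40058*(11661 + ((½)*50 - 24797)) = 40058*(11661 + (25 - 24797)) = 40058*(11661 - 24772) = 40058*(-13111) = -525200438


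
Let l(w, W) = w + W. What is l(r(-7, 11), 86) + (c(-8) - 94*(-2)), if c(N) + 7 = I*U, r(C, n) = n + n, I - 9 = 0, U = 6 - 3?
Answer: 316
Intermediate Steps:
U = 3
I = 9 (I = 9 + 0 = 9)
r(C, n) = 2*n
c(N) = 20 (c(N) = -7 + 9*3 = -7 + 27 = 20)
l(w, W) = W + w
l(r(-7, 11), 86) + (c(-8) - 94*(-2)) = (86 + 2*11) + (20 - 94*(-2)) = (86 + 22) + (20 + 188) = 108 + 208 = 316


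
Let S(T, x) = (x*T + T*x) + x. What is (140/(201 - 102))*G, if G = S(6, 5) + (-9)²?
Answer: 20440/99 ≈ 206.46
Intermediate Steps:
S(T, x) = x + 2*T*x (S(T, x) = (T*x + T*x) + x = 2*T*x + x = x + 2*T*x)
G = 146 (G = 5*(1 + 2*6) + (-9)² = 5*(1 + 12) + 81 = 5*13 + 81 = 65 + 81 = 146)
(140/(201 - 102))*G = (140/(201 - 102))*146 = (140/99)*146 = 20440/99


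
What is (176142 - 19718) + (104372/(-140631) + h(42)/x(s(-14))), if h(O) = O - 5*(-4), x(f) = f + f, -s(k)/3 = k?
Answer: 307972881595/1968834 ≈ 1.5642e+5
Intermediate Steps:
s(k) = -3*k
x(f) = 2*f
h(O) = 20 + O (h(O) = O + 20 = 20 + O)
(176142 - 19718) + (104372/(-140631) + h(42)/x(s(-14))) = (176142 - 19718) + (104372/(-140631) + (20 + 42)/((2*(-3*(-14))))) = 156424 + (104372*(-1/140631) + 62/((2*42))) = 156424 + (-104372/140631 + 62/84) = 156424 + (-104372/140631 + 62*(1/84)) = 156424 + (-104372/140631 + 31/42) = 156424 - 8021/1968834 = 307972881595/1968834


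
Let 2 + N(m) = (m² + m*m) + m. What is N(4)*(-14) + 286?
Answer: -190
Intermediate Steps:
N(m) = -2 + m + 2*m² (N(m) = -2 + ((m² + m*m) + m) = -2 + ((m² + m²) + m) = -2 + (2*m² + m) = -2 + (m + 2*m²) = -2 + m + 2*m²)
N(4)*(-14) + 286 = (-2 + 4 + 2*4²)*(-14) + 286 = (-2 + 4 + 2*16)*(-14) + 286 = (-2 + 4 + 32)*(-14) + 286 = 34*(-14) + 286 = -476 + 286 = -190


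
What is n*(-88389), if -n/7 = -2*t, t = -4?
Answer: 4949784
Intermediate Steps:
n = -56 (n = -(-14)*(-4) = -7*8 = -56)
n*(-88389) = -56*(-88389) = 4949784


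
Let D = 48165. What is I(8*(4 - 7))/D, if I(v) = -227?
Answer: -227/48165 ≈ -0.0047130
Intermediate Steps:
I(8*(4 - 7))/D = -227/48165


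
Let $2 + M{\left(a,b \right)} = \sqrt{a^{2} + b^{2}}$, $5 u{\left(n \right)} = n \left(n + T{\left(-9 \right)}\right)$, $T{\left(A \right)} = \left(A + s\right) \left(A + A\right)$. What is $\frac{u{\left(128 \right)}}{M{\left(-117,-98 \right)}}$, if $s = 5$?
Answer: $\frac{10240}{23289} + \frac{5120 \sqrt{23293}}{23289} \approx 33.993$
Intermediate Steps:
$T{\left(A \right)} = 2 A \left(5 + A\right)$ ($T{\left(A \right)} = \left(A + 5\right) \left(A + A\right) = \left(5 + A\right) 2 A = 2 A \left(5 + A\right)$)
$u{\left(n \right)} = \frac{n \left(72 + n\right)}{5}$ ($u{\left(n \right)} = \frac{n \left(n + 2 \left(-9\right) \left(5 - 9\right)\right)}{5} = \frac{n \left(n + 2 \left(-9\right) \left(-4\right)\right)}{5} = \frac{n \left(n + 72\right)}{5} = \frac{n \left(72 + n\right)}{5}$)
$M{\left(a,b \right)} = -2 + \sqrt{a^{2} + b^{2}}$
$\frac{u{\left(128 \right)}}{M{\left(-117,-98 \right)}} = \frac{\frac{1}{5} \cdot 128 \left(72 + 128\right)}{-2 + \sqrt{\left(-117\right)^{2} + \left(-98\right)^{2}}} = \frac{\frac{1}{5} \cdot 128 \cdot 200}{-2 + \sqrt{13689 + 9604}} = \frac{5120}{-2 + \sqrt{23293}}$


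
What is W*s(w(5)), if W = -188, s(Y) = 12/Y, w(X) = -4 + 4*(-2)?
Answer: 188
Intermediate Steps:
w(X) = -12 (w(X) = -4 - 8 = -12)
W*s(w(5)) = -2256/(-12) = -2256*(-1)/12 = -188*(-1) = 188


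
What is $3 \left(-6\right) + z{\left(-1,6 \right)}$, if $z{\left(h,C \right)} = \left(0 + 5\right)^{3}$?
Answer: $107$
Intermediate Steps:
$z{\left(h,C \right)} = 125$ ($z{\left(h,C \right)} = 5^{3} = 125$)
$3 \left(-6\right) + z{\left(-1,6 \right)} = 3 \left(-6\right) + 125 = -18 + 125 = 107$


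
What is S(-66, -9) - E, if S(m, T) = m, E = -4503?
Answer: 4437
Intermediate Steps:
S(-66, -9) - E = -66 - 1*(-4503) = -66 + 4503 = 4437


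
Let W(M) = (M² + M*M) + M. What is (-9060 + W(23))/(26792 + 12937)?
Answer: -7979/39729 ≈ -0.20084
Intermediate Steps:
W(M) = M + 2*M² (W(M) = (M² + M²) + M = 2*M² + M = M + 2*M²)
(-9060 + W(23))/(26792 + 12937) = (-9060 + 23*(1 + 2*23))/(26792 + 12937) = (-9060 + 23*(1 + 46))/39729 = (-9060 + 23*47)*(1/39729) = (-9060 + 1081)*(1/39729) = -7979*1/39729 = -7979/39729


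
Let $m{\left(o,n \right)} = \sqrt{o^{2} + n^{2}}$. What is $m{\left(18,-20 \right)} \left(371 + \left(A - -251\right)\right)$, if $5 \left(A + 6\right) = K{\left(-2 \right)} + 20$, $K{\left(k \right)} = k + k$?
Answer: $\frac{6192 \sqrt{181}}{5} \approx 16661.0$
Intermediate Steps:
$m{\left(o,n \right)} = \sqrt{n^{2} + o^{2}}$
$K{\left(k \right)} = 2 k$
$A = - \frac{14}{5}$ ($A = -6 + \frac{2 \left(-2\right) + 20}{5} = -6 + \frac{-4 + 20}{5} = -6 + \frac{1}{5} \cdot 16 = -6 + \frac{16}{5} = - \frac{14}{5} \approx -2.8$)
$m{\left(18,-20 \right)} \left(371 + \left(A - -251\right)\right) = \sqrt{\left(-20\right)^{2} + 18^{2}} \left(371 - - \frac{1241}{5}\right) = \sqrt{400 + 324} \left(371 + \left(- \frac{14}{5} + 251\right)\right) = \sqrt{724} \left(371 + \frac{1241}{5}\right) = 2 \sqrt{181} \cdot \frac{3096}{5} = \frac{6192 \sqrt{181}}{5}$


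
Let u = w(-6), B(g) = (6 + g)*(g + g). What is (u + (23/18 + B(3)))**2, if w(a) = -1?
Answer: 954529/324 ≈ 2946.1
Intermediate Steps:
B(g) = 2*g*(6 + g) (B(g) = (6 + g)*(2*g) = 2*g*(6 + g))
u = -1
(u + (23/18 + B(3)))**2 = (-1 + (23/18 + 2*3*(6 + 3)))**2 = (-1 + (23*(1/18) + 2*3*9))**2 = (-1 + (23/18 + 54))**2 = (-1 + 995/18)**2 = (977/18)**2 = 954529/324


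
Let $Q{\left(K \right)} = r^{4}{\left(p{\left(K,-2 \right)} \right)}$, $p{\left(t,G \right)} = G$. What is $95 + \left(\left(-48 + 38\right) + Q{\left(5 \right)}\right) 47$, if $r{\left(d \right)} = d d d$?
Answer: $192137$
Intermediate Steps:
$r{\left(d \right)} = d^{3}$ ($r{\left(d \right)} = d^{2} d = d^{3}$)
$Q{\left(K \right)} = 4096$ ($Q{\left(K \right)} = \left(\left(-2\right)^{3}\right)^{4} = \left(-8\right)^{4} = 4096$)
$95 + \left(\left(-48 + 38\right) + Q{\left(5 \right)}\right) 47 = 95 + \left(\left(-48 + 38\right) + 4096\right) 47 = 95 + \left(-10 + 4096\right) 47 = 95 + 4086 \cdot 47 = 95 + 192042 = 192137$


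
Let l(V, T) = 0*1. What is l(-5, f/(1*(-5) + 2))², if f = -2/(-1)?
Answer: 0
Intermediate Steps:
f = 2 (f = -2*(-1) = 2)
l(V, T) = 0
l(-5, f/(1*(-5) + 2))² = 0² = 0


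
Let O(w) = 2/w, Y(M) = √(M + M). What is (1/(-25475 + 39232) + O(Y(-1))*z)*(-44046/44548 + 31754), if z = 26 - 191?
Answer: 707266573/306423418 + 116698984545*I*√2/22274 ≈ 2.3081 + 7.4094e+6*I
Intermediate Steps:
z = -165
Y(M) = √2*√M (Y(M) = √(2*M) = √2*√M)
(1/(-25475 + 39232) + O(Y(-1))*z)*(-44046/44548 + 31754) = (1/(-25475 + 39232) + (2/((√2*√(-1))))*(-165))*(-44046/44548 + 31754) = (1/13757 + (2/((√2*I)))*(-165))*(-44046*1/44548 + 31754) = (1/13757 + (2/((I*√2)))*(-165))*(-22023/22274 + 31754) = (1/13757 + (2*(-I*√2/2))*(-165))*(707266573/22274) = (1/13757 - I*√2*(-165))*(707266573/22274) = (1/13757 + 165*I*√2)*(707266573/22274) = 707266573/306423418 + 116698984545*I*√2/22274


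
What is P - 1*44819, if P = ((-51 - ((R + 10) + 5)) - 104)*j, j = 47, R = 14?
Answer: -53467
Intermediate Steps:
P = -8648 (P = ((-51 - ((14 + 10) + 5)) - 104)*47 = ((-51 - (24 + 5)) - 104)*47 = ((-51 - 1*29) - 104)*47 = ((-51 - 29) - 104)*47 = (-80 - 104)*47 = -184*47 = -8648)
P - 1*44819 = -8648 - 1*44819 = -8648 - 44819 = -53467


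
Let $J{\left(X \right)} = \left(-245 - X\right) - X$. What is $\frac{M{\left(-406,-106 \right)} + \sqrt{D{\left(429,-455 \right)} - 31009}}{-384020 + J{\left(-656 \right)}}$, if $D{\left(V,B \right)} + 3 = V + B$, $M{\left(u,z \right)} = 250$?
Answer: $- \frac{250}{382953} - \frac{i \sqrt{31038}}{382953} \approx -0.00065282 - 0.00046005 i$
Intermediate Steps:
$J{\left(X \right)} = -245 - 2 X$
$D{\left(V,B \right)} = -3 + B + V$ ($D{\left(V,B \right)} = -3 + \left(V + B\right) = -3 + \left(B + V\right) = -3 + B + V$)
$\frac{M{\left(-406,-106 \right)} + \sqrt{D{\left(429,-455 \right)} - 31009}}{-384020 + J{\left(-656 \right)}} = \frac{250 + \sqrt{\left(-3 - 455 + 429\right) - 31009}}{-384020 - -1067} = \frac{250 + \sqrt{-29 - 31009}}{-384020 + \left(-245 + 1312\right)} = \frac{250 + \sqrt{-31038}}{-384020 + 1067} = \frac{250 + i \sqrt{31038}}{-382953} = \left(250 + i \sqrt{31038}\right) \left(- \frac{1}{382953}\right) = - \frac{250}{382953} - \frac{i \sqrt{31038}}{382953}$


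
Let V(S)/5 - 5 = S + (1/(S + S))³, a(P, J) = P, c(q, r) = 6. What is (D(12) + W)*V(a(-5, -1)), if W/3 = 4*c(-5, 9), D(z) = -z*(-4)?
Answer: -⅗ ≈ -0.60000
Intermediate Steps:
D(z) = 4*z
W = 72 (W = 3*(4*6) = 3*24 = 72)
V(S) = 25 + 5*S + 5/(8*S³) (V(S) = 25 + 5*(S + (1/(S + S))³) = 25 + 5*(S + (1/(2*S))³) = 25 + 5*(S + 1/(8*S³)) = 25 + (5*S + 5/(8*S³)) = 25 + 5*S + 5/(8*S³))
(D(12) + W)*V(a(-5, -1)) = (4*12 + 72)*(25 + 5*(-5) + (5/8)/(-5)³) = (48 + 72)*(25 - 25 + (5/8)*(-1/125)) = 120*(25 - 25 - 1/200) = 120*(-1/200) = -⅗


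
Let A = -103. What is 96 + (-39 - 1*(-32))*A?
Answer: 817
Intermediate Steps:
96 + (-39 - 1*(-32))*A = 96 + (-39 - 1*(-32))*(-103) = 96 + (-39 + 32)*(-103) = 96 - 7*(-103) = 96 + 721 = 817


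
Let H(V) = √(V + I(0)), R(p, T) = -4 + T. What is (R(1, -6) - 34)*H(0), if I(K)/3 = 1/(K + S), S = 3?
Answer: -44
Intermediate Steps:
I(K) = 3/(3 + K) (I(K) = 3/(K + 3) = 3/(3 + K))
H(V) = √(1 + V) (H(V) = √(V + 3/(3 + 0)) = √(V + 3/3) = √(V + 3*(⅓)) = √(V + 1) = √(1 + V))
(R(1, -6) - 34)*H(0) = ((-4 - 6) - 34)*√(1 + 0) = (-10 - 34)*√1 = -44*1 = -44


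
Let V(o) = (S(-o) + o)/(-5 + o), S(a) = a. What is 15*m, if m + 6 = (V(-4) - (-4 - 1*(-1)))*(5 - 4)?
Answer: -45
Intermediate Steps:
V(o) = 0 (V(o) = (-o + o)/(-5 + o) = 0/(-5 + o) = 0)
m = -3 (m = -6 + (0 - (-4 - 1*(-1)))*(5 - 4) = -6 + (0 - (-4 + 1))*1 = -6 + (0 - 1*(-3))*1 = -6 + (0 + 3)*1 = -6 + 3*1 = -6 + 3 = -3)
15*m = 15*(-3) = -45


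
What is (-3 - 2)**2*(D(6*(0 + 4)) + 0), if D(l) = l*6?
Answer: 3600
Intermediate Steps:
D(l) = 6*l
(-3 - 2)**2*(D(6*(0 + 4)) + 0) = (-3 - 2)**2*(6*(6*(0 + 4)) + 0) = (-5)**2*(6*(6*4) + 0) = 25*(6*24 + 0) = 25*(144 + 0) = 25*144 = 3600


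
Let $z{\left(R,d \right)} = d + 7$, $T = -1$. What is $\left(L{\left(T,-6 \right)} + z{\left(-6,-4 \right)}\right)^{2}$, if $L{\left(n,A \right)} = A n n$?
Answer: $9$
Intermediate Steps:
$z{\left(R,d \right)} = 7 + d$
$L{\left(n,A \right)} = A n^{2}$
$\left(L{\left(T,-6 \right)} + z{\left(-6,-4 \right)}\right)^{2} = \left(- 6 \left(-1\right)^{2} + \left(7 - 4\right)\right)^{2} = \left(\left(-6\right) 1 + 3\right)^{2} = \left(-6 + 3\right)^{2} = \left(-3\right)^{2} = 9$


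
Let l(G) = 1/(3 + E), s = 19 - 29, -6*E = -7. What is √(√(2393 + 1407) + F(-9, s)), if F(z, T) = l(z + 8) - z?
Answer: √(231 + 250*√38)/5 ≈ 8.4193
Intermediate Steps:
E = 7/6 (E = -⅙*(-7) = 7/6 ≈ 1.1667)
s = -10
l(G) = 6/25 (l(G) = 1/(3 + 7/6) = 1/(25/6) = 6/25)
F(z, T) = 6/25 - z
√(√(2393 + 1407) + F(-9, s)) = √(√(2393 + 1407) + (6/25 - 1*(-9))) = √(√3800 + (6/25 + 9)) = √(10*√38 + 231/25) = √(231/25 + 10*√38)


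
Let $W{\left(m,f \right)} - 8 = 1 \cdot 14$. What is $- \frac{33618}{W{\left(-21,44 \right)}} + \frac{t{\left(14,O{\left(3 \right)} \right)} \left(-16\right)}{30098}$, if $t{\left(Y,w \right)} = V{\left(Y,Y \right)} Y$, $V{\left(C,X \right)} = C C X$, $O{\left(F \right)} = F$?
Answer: $- \frac{256339249}{165539} \approx -1548.5$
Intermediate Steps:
$V{\left(C,X \right)} = X C^{2}$ ($V{\left(C,X \right)} = C^{2} X = X C^{2}$)
$W{\left(m,f \right)} = 22$ ($W{\left(m,f \right)} = 8 + 1 \cdot 14 = 8 + 14 = 22$)
$t{\left(Y,w \right)} = Y^{4}$ ($t{\left(Y,w \right)} = Y Y^{2} Y = Y^{3} Y = Y^{4}$)
$- \frac{33618}{W{\left(-21,44 \right)}} + \frac{t{\left(14,O{\left(3 \right)} \right)} \left(-16\right)}{30098} = - \frac{33618}{22} + \frac{14^{4} \left(-16\right)}{30098} = \left(-33618\right) \frac{1}{22} + 38416 \left(-16\right) \frac{1}{30098} = - \frac{16809}{11} - \frac{307328}{15049} = - \frac{256339249}{165539}$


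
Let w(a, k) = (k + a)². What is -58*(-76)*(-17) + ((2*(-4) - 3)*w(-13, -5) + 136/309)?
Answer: -24256364/309 ≈ -78500.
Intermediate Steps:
w(a, k) = (a + k)²
-58*(-76)*(-17) + ((2*(-4) - 3)*w(-13, -5) + 136/309) = -58*(-76)*(-17) + ((2*(-4) - 3)*(-13 - 5)² + 136/309) = 4408*(-17) + ((-8 - 3)*(-18)² + 136*(1/309)) = -74936 + (-11*324 + 136/309) = -74936 + (-3564 + 136/309) = -74936 - 1101140/309 = -24256364/309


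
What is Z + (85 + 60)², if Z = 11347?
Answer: 32372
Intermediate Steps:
Z + (85 + 60)² = 11347 + (85 + 60)² = 11347 + 145² = 11347 + 21025 = 32372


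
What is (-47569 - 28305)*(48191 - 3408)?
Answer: -3397865342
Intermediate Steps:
(-47569 - 28305)*(48191 - 3408) = -75874*44783 = -3397865342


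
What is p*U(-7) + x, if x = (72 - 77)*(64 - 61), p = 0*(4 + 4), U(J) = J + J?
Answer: -15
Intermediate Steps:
U(J) = 2*J
p = 0 (p = 0*8 = 0)
x = -15 (x = -5*3 = -15)
p*U(-7) + x = 0*(2*(-7)) - 15 = 0*(-14) - 15 = 0 - 15 = -15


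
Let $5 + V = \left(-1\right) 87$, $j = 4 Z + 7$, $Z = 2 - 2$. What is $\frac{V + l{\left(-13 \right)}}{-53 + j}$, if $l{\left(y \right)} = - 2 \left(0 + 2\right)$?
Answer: $\frac{48}{23} \approx 2.087$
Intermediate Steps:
$l{\left(y \right)} = -4$ ($l{\left(y \right)} = \left(-2\right) 2 = -4$)
$Z = 0$ ($Z = 2 - 2 = 0$)
$j = 7$ ($j = 4 \cdot 0 + 7 = 0 + 7 = 7$)
$V = -92$ ($V = -5 - 87 = -92$)
$\frac{V + l{\left(-13 \right)}}{-53 + j} = \frac{-92 - 4}{-53 + 7} = - \frac{96}{-46} = \left(-96\right) \left(- \frac{1}{46}\right) = \frac{48}{23}$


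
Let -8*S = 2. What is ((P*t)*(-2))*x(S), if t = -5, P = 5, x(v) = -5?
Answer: -250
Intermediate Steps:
S = -1/4 (S = -1/8*2 = -1/4 ≈ -0.25000)
((P*t)*(-2))*x(S) = ((5*(-5))*(-2))*(-5) = -25*(-2)*(-5) = 50*(-5) = -250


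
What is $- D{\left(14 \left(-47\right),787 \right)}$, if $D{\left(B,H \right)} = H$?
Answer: $-787$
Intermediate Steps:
$- D{\left(14 \left(-47\right),787 \right)} = \left(-1\right) 787 = -787$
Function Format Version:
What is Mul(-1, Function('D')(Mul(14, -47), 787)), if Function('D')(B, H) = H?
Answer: -787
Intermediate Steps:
Mul(-1, Function('D')(Mul(14, -47), 787)) = Mul(-1, 787) = -787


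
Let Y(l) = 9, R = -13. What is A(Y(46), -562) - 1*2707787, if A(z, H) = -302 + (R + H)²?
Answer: -2377464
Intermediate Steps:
A(z, H) = -302 + (-13 + H)²
A(Y(46), -562) - 1*2707787 = (-302 + (-13 - 562)²) - 1*2707787 = (-302 + (-575)²) - 2707787 = (-302 + 330625) - 2707787 = 330323 - 2707787 = -2377464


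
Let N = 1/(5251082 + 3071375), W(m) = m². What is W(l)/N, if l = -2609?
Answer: 56649974426617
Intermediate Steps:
N = 1/8322457 ≈ 1.2016e-7
W(l)/N = (-2609)²/(1/8322457) = 6806881*8322457 = 56649974426617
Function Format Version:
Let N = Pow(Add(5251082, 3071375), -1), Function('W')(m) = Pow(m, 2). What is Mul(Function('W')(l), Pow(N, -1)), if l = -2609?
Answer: 56649974426617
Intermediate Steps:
N = Rational(1, 8322457) (N = Pow(8322457, -1) = Rational(1, 8322457) ≈ 1.2016e-7)
Mul(Function('W')(l), Pow(N, -1)) = Mul(Pow(-2609, 2), Pow(Rational(1, 8322457), -1)) = Mul(6806881, 8322457) = 56649974426617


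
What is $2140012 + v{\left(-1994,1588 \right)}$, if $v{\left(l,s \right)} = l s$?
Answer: $-1026460$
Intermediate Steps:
$2140012 + v{\left(-1994,1588 \right)} = 2140012 - 3166472 = -1026460$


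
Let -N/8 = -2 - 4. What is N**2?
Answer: 2304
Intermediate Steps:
N = 48 (N = -8*(-2 - 4) = -8*(-6) = 48)
N**2 = 48**2 = 2304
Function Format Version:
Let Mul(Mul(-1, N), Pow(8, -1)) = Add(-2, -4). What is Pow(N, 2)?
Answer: 2304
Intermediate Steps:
N = 48 (N = Mul(-8, Add(-2, -4)) = Mul(-8, -6) = 48)
Pow(N, 2) = Pow(48, 2) = 2304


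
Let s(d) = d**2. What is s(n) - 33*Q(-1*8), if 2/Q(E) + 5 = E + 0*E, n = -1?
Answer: 79/13 ≈ 6.0769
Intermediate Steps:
Q(E) = 2/(-5 + E) (Q(E) = 2/(-5 + (E + 0*E)) = 2/(-5 + (E + 0)) = 2/(-5 + E))
s(n) - 33*Q(-1*8) = (-1)**2 - 66/(-5 - 1*8) = 1 - 66/(-5 - 8) = 1 - 66/(-13) = 1 - 66*(-1)/13 = 1 - 33*(-2/13) = 1 + 66/13 = 79/13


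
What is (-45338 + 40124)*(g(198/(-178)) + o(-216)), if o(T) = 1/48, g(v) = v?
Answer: 4052147/712 ≈ 5691.2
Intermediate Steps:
o(T) = 1/48
(-45338 + 40124)*(g(198/(-178)) + o(-216)) = (-45338 + 40124)*(198/(-178) + 1/48) = -5214*(198*(-1/178) + 1/48) = -5214*(-99/89 + 1/48) = -5214*(-4663/4272) = 4052147/712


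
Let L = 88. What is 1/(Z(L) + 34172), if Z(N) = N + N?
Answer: 1/34348 ≈ 2.9114e-5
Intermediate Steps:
Z(N) = 2*N
1/(Z(L) + 34172) = 1/(2*88 + 34172) = 1/(176 + 34172) = 1/34348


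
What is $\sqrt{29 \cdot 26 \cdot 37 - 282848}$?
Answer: $5 i \sqrt{10198} \approx 504.93 i$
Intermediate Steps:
$\sqrt{29 \cdot 26 \cdot 37 - 282848} = \sqrt{754 \cdot 37 - 282848} = \sqrt{27898 - 282848} = \sqrt{-254950} = 5 i \sqrt{10198}$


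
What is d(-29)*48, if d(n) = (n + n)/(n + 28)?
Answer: 2784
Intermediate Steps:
d(n) = 2*n/(28 + n) (d(n) = (2*n)/(28 + n) = 2*n/(28 + n))
d(-29)*48 = (2*(-29)/(28 - 29))*48 = (2*(-29)/(-1))*48 = (2*(-29)*(-1))*48 = 58*48 = 2784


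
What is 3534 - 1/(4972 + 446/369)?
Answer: 6485292507/1835114 ≈ 3534.0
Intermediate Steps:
3534 - 1/(4972 + 446/369) = 3534 - 1/1835114/369 = 3534 - 1*369/1835114 = 3534 - 369/1835114 = 6485292507/1835114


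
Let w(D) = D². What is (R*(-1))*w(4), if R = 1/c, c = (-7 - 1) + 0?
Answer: 2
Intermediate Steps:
c = -8 (c = -8 + 0 = -8)
R = -⅛ (R = 1/(-8) = -⅛ ≈ -0.12500)
(R*(-1))*w(4) = -⅛*(-1)*4² = (⅛)*16 = 2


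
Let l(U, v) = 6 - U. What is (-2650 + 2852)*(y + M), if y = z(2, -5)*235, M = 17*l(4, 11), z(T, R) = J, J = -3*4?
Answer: -562772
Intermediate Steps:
J = -12
z(T, R) = -12
M = 34 (M = 17*(6 - 1*4) = 17*(6 - 4) = 17*2 = 34)
y = -2820 (y = -12*235 = -2820)
(-2650 + 2852)*(y + M) = (-2650 + 2852)*(-2820 + 34) = 202*(-2786) = -562772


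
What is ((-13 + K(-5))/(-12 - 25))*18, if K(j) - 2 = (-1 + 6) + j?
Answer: 198/37 ≈ 5.3513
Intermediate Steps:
K(j) = 7 + j (K(j) = 2 + ((-1 + 6) + j) = 2 + (5 + j) = 7 + j)
((-13 + K(-5))/(-12 - 25))*18 = ((-13 + (7 - 5))/(-12 - 25))*18 = ((-13 + 2)/(-37))*18 = -1/37*(-11)*18 = (11/37)*18 = 198/37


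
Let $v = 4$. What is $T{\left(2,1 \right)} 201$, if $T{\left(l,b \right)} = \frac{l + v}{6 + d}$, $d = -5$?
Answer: $1206$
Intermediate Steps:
$T{\left(l,b \right)} = 4 + l$ ($T{\left(l,b \right)} = \frac{l + 4}{6 - 5} = \frac{4 + l}{1} = \left(4 + l\right) 1 = 4 + l$)
$T{\left(2,1 \right)} 201 = \left(4 + 2\right) 201 = 6 \cdot 201 = 1206$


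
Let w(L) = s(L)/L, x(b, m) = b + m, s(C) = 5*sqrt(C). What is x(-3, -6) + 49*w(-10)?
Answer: -9 - 49*I*sqrt(10)/2 ≈ -9.0 - 77.476*I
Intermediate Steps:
w(L) = 5/sqrt(L) (w(L) = (5*sqrt(L))/L = 5/sqrt(L))
x(-3, -6) + 49*w(-10) = (-3 - 6) + 49*(5/sqrt(-10)) = -9 + 49*(5*(-I*sqrt(10)/10)) = -9 + 49*(-I*sqrt(10)/2) = -9 - 49*I*sqrt(10)/2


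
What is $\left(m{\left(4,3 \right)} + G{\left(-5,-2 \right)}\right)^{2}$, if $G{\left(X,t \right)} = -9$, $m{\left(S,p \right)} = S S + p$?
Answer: $100$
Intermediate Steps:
$m{\left(S,p \right)} = p + S^{2}$ ($m{\left(S,p \right)} = S^{2} + p = p + S^{2}$)
$\left(m{\left(4,3 \right)} + G{\left(-5,-2 \right)}\right)^{2} = \left(\left(3 + 4^{2}\right) - 9\right)^{2} = \left(\left(3 + 16\right) - 9\right)^{2} = \left(19 - 9\right)^{2} = 10^{2} = 100$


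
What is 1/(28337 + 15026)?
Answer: 1/43363 ≈ 2.3061e-5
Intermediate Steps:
1/(28337 + 15026) = 1/43363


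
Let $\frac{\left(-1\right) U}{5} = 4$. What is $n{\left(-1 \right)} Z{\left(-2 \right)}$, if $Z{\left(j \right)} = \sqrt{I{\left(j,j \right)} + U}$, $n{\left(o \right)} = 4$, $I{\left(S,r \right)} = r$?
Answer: $4 i \sqrt{22} \approx 18.762 i$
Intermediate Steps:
$U = -20$ ($U = \left(-5\right) 4 = -20$)
$Z{\left(j \right)} = \sqrt{-20 + j}$ ($Z{\left(j \right)} = \sqrt{j - 20} = \sqrt{-20 + j}$)
$n{\left(-1 \right)} Z{\left(-2 \right)} = 4 \sqrt{-20 - 2} = 4 \sqrt{-22} = 4 i \sqrt{22}$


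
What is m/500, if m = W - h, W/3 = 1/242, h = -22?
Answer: 5327/121000 ≈ 0.044025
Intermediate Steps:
W = 3/242 ≈ 0.012397
m = 5327/242 (m = 3/242 - 1*(-22) = 3/242 + 22 = 5327/242 ≈ 22.012)
m/500 = (5327/242)/500 = (5327/242)*(1/500) = 5327/121000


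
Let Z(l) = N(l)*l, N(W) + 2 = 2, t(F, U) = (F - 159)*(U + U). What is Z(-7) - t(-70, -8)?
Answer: -3664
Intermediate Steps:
t(F, U) = 2*U*(-159 + F) (t(F, U) = (-159 + F)*(2*U) = 2*U*(-159 + F))
N(W) = 0 (N(W) = -2 + 2 = 0)
Z(l) = 0 (Z(l) = 0*l = 0)
Z(-7) - t(-70, -8) = 0 - 2*(-8)*(-159 - 70) = 0 - 2*(-8)*(-229) = 0 - 1*3664 = 0 - 3664 = -3664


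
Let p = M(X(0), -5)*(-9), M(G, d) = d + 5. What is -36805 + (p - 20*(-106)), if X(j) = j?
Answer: -34685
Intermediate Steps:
M(G, d) = 5 + d
p = 0 (p = (5 - 5)*(-9) = 0*(-9) = 0)
-36805 + (p - 20*(-106)) = -36805 + (0 - 20*(-106)) = -36805 + (0 + 2120) = -36805 + 2120 = -34685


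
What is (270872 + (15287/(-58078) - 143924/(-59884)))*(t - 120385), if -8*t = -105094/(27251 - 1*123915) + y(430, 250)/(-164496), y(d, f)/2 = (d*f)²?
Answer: -31144204556724391484773849/1118210512035648 ≈ -2.7852e+10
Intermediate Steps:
y(d, f) = 2*d²*f² (y(d, f) = 2*(d*f)² = 2*(d²*f²) = 2*d²*f²)
t = 248457452453/14146656 (t = -(-105094/(27251 - 1*123915) + (2*430²*250²)/(-164496))/8 = -(-105094/(27251 - 123915) + (2*184900*62500)*(-1/164496))/8 = -(-105094/(-96664) + 23112500000*(-1/164496))/8 = -(-105094*(-1/96664) - 1444531250/10281)/8 = -(187/172 - 1444531250/10281)/8 = -⅛*(-248457452453/1768332) = 248457452453/14146656 ≈ 17563.)
(270872 + (15287/(-58078) - 143924/(-59884)))*(t - 120385) = (270872 + (15287/(-58078) - 143924/(-59884)))*(248457452453/14146656 - 120385) = (270872 + (15287*(-1/58078) - 143924*(-1/59884)))*(-1454587730107/14146656) = (270872 + (-15287/58078 + 3271/1361))*(-1454587730107/14146656) = (270872 + 169167531/79044158)*(-1454587730107/14146656) = (21411018333307/79044158)*(-1454587730107/14146656) = -31144204556724391484773849/1118210512035648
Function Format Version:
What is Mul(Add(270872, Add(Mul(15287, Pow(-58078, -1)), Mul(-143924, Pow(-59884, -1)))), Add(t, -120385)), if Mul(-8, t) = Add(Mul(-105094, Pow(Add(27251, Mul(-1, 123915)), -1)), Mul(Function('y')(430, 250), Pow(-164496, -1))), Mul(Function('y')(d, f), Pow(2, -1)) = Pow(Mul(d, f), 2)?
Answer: Rational(-31144204556724391484773849, 1118210512035648) ≈ -2.7852e+10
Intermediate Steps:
Function('y')(d, f) = Mul(2, Pow(d, 2), Pow(f, 2)) (Function('y')(d, f) = Mul(2, Pow(Mul(d, f), 2)) = Mul(2, Mul(Pow(d, 2), Pow(f, 2))) = Mul(2, Pow(d, 2), Pow(f, 2)))
t = Rational(248457452453, 14146656) (t = Mul(Rational(-1, 8), Add(Mul(-105094, Pow(Add(27251, Mul(-1, 123915)), -1)), Mul(Mul(2, Pow(430, 2), Pow(250, 2)), Pow(-164496, -1)))) = Mul(Rational(-1, 8), Add(Mul(-105094, Pow(Add(27251, -123915), -1)), Mul(Mul(2, 184900, 62500), Rational(-1, 164496)))) = Mul(Rational(-1, 8), Add(Mul(-105094, Pow(-96664, -1)), Mul(23112500000, Rational(-1, 164496)))) = Mul(Rational(-1, 8), Add(Mul(-105094, Rational(-1, 96664)), Rational(-1444531250, 10281))) = Mul(Rational(-1, 8), Add(Rational(187, 172), Rational(-1444531250, 10281))) = Mul(Rational(-1, 8), Rational(-248457452453, 1768332)) = Rational(248457452453, 14146656) ≈ 17563.)
Mul(Add(270872, Add(Mul(15287, Pow(-58078, -1)), Mul(-143924, Pow(-59884, -1)))), Add(t, -120385)) = Mul(Add(270872, Add(Mul(15287, Pow(-58078, -1)), Mul(-143924, Pow(-59884, -1)))), Add(Rational(248457452453, 14146656), -120385)) = Mul(Add(270872, Add(Mul(15287, Rational(-1, 58078)), Mul(-143924, Rational(-1, 59884)))), Rational(-1454587730107, 14146656)) = Mul(Add(270872, Add(Rational(-15287, 58078), Rational(3271, 1361))), Rational(-1454587730107, 14146656)) = Mul(Add(270872, Rational(169167531, 79044158)), Rational(-1454587730107, 14146656)) = Mul(Rational(21411018333307, 79044158), Rational(-1454587730107, 14146656)) = Rational(-31144204556724391484773849, 1118210512035648)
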